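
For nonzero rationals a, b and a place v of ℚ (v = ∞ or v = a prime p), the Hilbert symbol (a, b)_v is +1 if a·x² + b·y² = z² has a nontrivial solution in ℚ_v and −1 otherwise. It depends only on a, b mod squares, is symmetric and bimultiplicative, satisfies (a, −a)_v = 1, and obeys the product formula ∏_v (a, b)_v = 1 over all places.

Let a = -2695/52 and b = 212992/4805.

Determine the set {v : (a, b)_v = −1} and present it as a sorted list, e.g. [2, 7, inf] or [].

[11, 13]

(a, b) ≡ (-715, 65) mod (ℚ^×)²; places V = {2, 5, 7, 11, 13, 31, ∞}.
(a,b)_2: α=-2, β=14; u≡5, v≡1 (mod 8); ε(u)ε(v)=0·0, αω(v)=-2·0, βω(u)=14·1; sum ≡ 0  ⇒  +1.
(a,b)_7: α=2, u≡5; β=0, v≡1 (mod 7); (5|7)=-1, (1|7)=+1; sign (−1)^0·-1^0·+1^2 = +1.
(a,b)_5: α=1, u≡3; β=-1, v≡2 (mod 5); (3|5)=-1, (2|5)=-1; sign (−1)^0·-1^-1·-1^1 = +1.
(a,b)_∞: sgn(-715)=−, sgn(65)=+, so +1.
(a,b)_11: α=1, u≡1; β=0, v≡6 (mod 11); (1|11)=+1, (6|11)=-1; sign (−1)^0·+1^0·-1^1 = -1.
(a,b)_31: α=0, u≡6; β=-2, v≡23 (mod 31); (6|31)=-1, (23|31)=-1; sign (−1)^0·-1^-2·-1^0 = +1.
(a,b)_13: α=-1, u≡12; β=1, v≡7 (mod 13); (12|13)=+1, (7|13)=-1; sign (−1)^0·+1^1·-1^-1 = -1.
|Ram(-715, 65)| = 2, even; anisotropic at {11, 13}.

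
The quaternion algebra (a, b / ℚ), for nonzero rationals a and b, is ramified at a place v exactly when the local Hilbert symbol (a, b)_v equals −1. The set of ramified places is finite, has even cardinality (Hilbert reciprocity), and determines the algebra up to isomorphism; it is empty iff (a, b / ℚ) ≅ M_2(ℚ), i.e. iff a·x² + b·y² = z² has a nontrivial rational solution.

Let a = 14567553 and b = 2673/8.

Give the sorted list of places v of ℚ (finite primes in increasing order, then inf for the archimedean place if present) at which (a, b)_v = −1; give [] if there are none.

Mod squares: a ≡ 273, b ≡ 66. Check v ∈ {∞, 2, 3, 7, 11, 13}.
v=∞: 273 > 0 and 66 > 0  ⇒  (a,b)_∞ = +1.
v=2: v_2(a)=0, v_2(b)=-3; units ≡ 1, 1 (mod 8); ε·ε+αω+βω = 0·0+0·0+-3·0 ≡ 0  ⇒  (a,b)_2 = +1.
v=13: a=13^1·(≡7), b=13^0·(≡1) mod 13; (7|13)=-1, (1|13)=+1; (−1)^{1·0·6}·(-1)^0·(+1)^1 = +1.
v=3: a=3^3·(≡1), b=3^5·(≡1) mod 3; (1|3)=+1, (1|3)=+1; (−1)^{3·5·1}·(+1)^5·(+1)^3 = -1.
v=7: a=7^3·(≡2), b=7^0·(≡6) mod 7; (2|7)=+1, (6|7)=-1; (−1)^{3·0·3}·(+1)^0·(-1)^3 = -1.
v=11: a=11^2·(≡9), b=11^1·(≡7) mod 11; (9|11)=+1, (7|11)=-1; (−1)^{2·1·5}·(+1)^1·(-1)^2 = +1.
(273, 66 / ℚ) ramifies at {3, 7}: a division algebra.

[3, 7]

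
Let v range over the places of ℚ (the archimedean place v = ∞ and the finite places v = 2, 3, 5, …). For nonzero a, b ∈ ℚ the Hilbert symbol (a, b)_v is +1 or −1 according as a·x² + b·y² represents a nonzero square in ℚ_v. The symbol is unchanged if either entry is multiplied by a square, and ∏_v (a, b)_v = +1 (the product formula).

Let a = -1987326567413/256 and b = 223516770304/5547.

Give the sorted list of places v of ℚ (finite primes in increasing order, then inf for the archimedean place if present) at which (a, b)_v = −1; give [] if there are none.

(a, b) ≡ (-7733, 77367) mod (ℚ^×)²; places V = {2, 3, 11, 17, 19, 23, 37, 41, 43, ∞}.
(a,b)_23: α=2, u≡18; β=2, v≡12 (mod 23); (18|23)=+1, (12|23)=+1; sign (−1)^0·+1^2·+1^2 = +1.
(a,b)_11: α=1, u≡9; β=0, v≡1 (mod 11); (9|11)=+1, (1|11)=+1; sign (−1)^0·+1^0·+1^1 = +1.
(a,b)_3: α=0, u≡1; β=-1, v≡1 (mod 3); (1|3)=+1, (1|3)=+1; sign (−1)^0·+1^-1·+1^0 = +1.
(a,b)_19: α=1, u≡1; β=0, v≡13 (mod 19); (1|19)=+1, (13|19)=-1; sign (−1)^0·+1^0·-1^1 = -1.
(a,b)_2: α=-8, β=14; u≡3, v≡7 (mod 8); ε(u)ε(v)=1·1, αω(v)=-8·0, βω(u)=14·1; sum ≡ 1  ⇒  -1.
(a,b)_∞: sgn(-7733)=−, sgn(77367)=+, so +1.
(a,b)_37: α=1, u≡23; β=1, v≡31 (mod 37); (23|37)=-1, (31|37)=-1; sign (−1)^0·-1^1·-1^1 = +1.
(a,b)_17: α=2, u≡9; β=1, v≡14 (mod 17); (9|17)=+1, (14|17)=-1; sign (−1)^0·+1^1·-1^2 = +1.
(a,b)_41: α=2, u≡20; β=1, v≡20 (mod 41); (20|41)=+1, (20|41)=+1; sign (−1)^0·+1^1·+1^2 = +1.
(a,b)_43: α=0, u≡34; β=-2, v≡24 (mod 43); (34|43)=-1, (24|43)=+1; sign (−1)^0·-1^-2·+1^0 = +1.
(-7733, 77367 / ℚ) ramifies at {2, 19}: a division algebra.

[2, 19]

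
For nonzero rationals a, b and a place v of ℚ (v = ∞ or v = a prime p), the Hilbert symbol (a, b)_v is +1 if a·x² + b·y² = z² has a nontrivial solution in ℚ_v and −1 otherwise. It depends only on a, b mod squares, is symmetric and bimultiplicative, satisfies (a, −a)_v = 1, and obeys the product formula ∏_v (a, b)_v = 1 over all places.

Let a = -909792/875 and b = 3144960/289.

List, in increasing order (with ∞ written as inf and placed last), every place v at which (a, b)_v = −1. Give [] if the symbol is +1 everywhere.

(a, b) ≡ (-2730, 1365) mod (ℚ^×)²; places V = {2, 3, 5, 7, 13, 17, ∞}.
(a,b)_13: α=1, u≡2; β=1, v≡1 (mod 13); (2|13)=-1, (1|13)=+1; sign (−1)^0·-1^1·+1^1 = -1.
(a,b)_17: α=0, u≡6; β=-2, v≡11 (mod 17); (6|17)=-1, (11|17)=-1; sign (−1)^0·-1^-2·-1^0 = +1.
(a,b)_5: α=-3, u≡4; β=1, v≡3 (mod 5); (4|5)=+1, (3|5)=-1; sign (−1)^0·+1^1·-1^-3 = -1.
(a,b)_∞: sgn(-2730)=−, sgn(1365)=+, so +1.
(a,b)_3: α=7, u≡2; β=3, v≡2 (mod 3); (2|3)=-1, (2|3)=-1; sign (−1)^1·-1^3·-1^7 = -1.
(a,b)_7: α=-1, u≡2; β=1, v≡3 (mod 7); (2|7)=+1, (3|7)=-1; sign (−1)^1·+1^1·-1^-1 = +1.
(a,b)_2: α=5, β=8; u≡3, v≡5 (mod 8); ε(u)ε(v)=1·0, αω(v)=5·1, βω(u)=8·1; sum ≡ 1  ⇒  -1.
(-2730, 1365 / ℚ) ramifies at {2, 3, 5, 13}: a division algebra.

[2, 3, 5, 13]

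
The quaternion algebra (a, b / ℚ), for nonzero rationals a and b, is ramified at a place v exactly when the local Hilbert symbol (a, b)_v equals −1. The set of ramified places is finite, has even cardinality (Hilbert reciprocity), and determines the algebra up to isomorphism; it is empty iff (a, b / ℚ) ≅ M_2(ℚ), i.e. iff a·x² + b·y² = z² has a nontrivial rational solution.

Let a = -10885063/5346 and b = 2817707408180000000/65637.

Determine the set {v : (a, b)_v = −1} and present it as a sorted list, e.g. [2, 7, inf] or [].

[3, 5, 13, 17]

Mod squares: a ≡ -462, b ≡ 36465. Check v ∈ {∞, 2, 3, 5, 7, 11, 13, 17, 29, 43}.
v=5: a=5^0·(≡2), b=5^7·(≡2) mod 5; (2|5)=-1, (2|5)=-1; (−1)^{0·7·2}·(-1)^7·(-1)^0 = -1.
v=11: a=11^-1·(≡10), b=11^-1·(≡1) mod 11; (10|11)=-1, (1|11)=+1; (−1)^{-1·-1·5}·(-1)^-1·(+1)^-1 = +1.
v=29: a=29^2·(≡2), b=29^2·(≡26) mod 29; (2|29)=-1, (26|29)=-1; (−1)^{2·2·14}·(-1)^2·(-1)^2 = +1.
v=∞: -462 < 0 and 36465 > 0  ⇒  (a,b)_∞ = +1.
v=13: a=13^0·(≡2), b=13^-1·(≡3) mod 13; (2|13)=-1, (3|13)=+1; (−1)^{0·-1·6}·(-1)^-1·(+1)^0 = -1.
v=17: a=17^0·(≡11), b=17^-1·(≡12) mod 17; (11|17)=-1, (12|17)=-1; (−1)^{0·-1·8}·(-1)^-1·(-1)^0 = -1.
v=7: a=7^1·(≡4), b=7^2·(≡4) mod 7; (4|7)=+1, (4|7)=+1; (−1)^{1·2·3}·(+1)^2·(+1)^1 = +1.
v=3: a=3^-5·(≡2), b=3^-3·(≡2) mod 3; (2|3)=-1, (2|3)=-1; (−1)^{-5·-3·1}·(-1)^-3·(-1)^-5 = -1.
v=43: a=43^2·(≡31), b=43^4·(≡14) mod 43; (31|43)=+1, (14|43)=+1; (−1)^{2·4·21}·(+1)^4·(+1)^2 = +1.
v=2: v_2(a)=-1, v_2(b)=8; units ≡ 1, 1 (mod 8); ε·ε+αω+βω = 0·0+-1·0+8·0 ≡ 0  ⇒  (a,b)_2 = +1.
Ram(-462, 36465) = {3, 5, 13, 17}; no ℚ_3-point on the conic.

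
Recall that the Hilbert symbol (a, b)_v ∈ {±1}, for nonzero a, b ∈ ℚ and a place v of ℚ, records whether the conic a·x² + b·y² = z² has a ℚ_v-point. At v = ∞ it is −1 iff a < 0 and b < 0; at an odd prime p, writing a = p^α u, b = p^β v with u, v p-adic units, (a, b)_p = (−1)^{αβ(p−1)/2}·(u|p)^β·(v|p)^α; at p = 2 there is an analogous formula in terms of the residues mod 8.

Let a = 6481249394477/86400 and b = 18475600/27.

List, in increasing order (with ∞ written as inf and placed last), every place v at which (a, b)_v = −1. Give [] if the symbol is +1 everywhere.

[2, 3, 11, 13]

(a, b) ≡ (16302, 138567) mod (ℚ^×)²; places V = {2, 3, 5, 11, 13, 17, 19, ∞}.
(a,b)_19: α=1, u≡10; β=1, v≡7 (mod 19); (10|19)=-1, (7|19)=+1; sign (−1)^1·-1^1·+1^1 = +1.
(a,b)_2: α=-7, β=4; u≡7, v≡7 (mod 8); ε(u)ε(v)=1·1, αω(v)=-7·0, βω(u)=4·0; sum ≡ 1  ⇒  -1.
(a,b)_13: α=5, u≡11; β=1, v≡1 (mod 13); (11|13)=-1, (1|13)=+1; sign (−1)^0·-1^1·+1^5 = -1.
(a,b)_11: α=1, u≡10; β=1, v≡2 (mod 11); (10|11)=-1, (2|11)=-1; sign (−1)^1·-1^1·-1^1 = -1.
(a,b)_3: α=-3, u≡1; β=-3, v≡1 (mod 3); (1|3)=+1, (1|3)=+1; sign (−1)^1·+1^-3·+1^-3 = -1.
(a,b)_5: α=-2, u≡2; β=2, v≡2 (mod 5); (2|5)=-1, (2|5)=-1; sign (−1)^0·-1^2·-1^-2 = +1.
(a,b)_17: α=4, u≡8; β=1, v≡16 (mod 17); (8|17)=+1, (16|17)=+1; sign (−1)^0·+1^1·+1^4 = +1.
(a,b)_∞: sgn(16302)=+, sgn(138567)=+, so +1.
(16302, 138567 / ℚ) ramifies at {2, 3, 11, 13}: a division algebra.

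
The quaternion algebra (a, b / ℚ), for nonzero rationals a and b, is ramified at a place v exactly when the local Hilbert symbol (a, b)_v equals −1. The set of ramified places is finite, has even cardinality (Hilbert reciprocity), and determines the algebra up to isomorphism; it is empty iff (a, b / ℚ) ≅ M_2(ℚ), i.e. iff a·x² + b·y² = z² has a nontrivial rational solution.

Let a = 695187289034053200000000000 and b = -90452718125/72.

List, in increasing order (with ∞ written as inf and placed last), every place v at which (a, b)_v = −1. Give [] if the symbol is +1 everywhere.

[2, 3, 5, 7]

(a, b) ≡ (3570, -4522) mod (ℚ^×)²; places V = {2, 3, 5, 7, 11, 17, 19, 23, ∞}.
(a,b)_23: α=2, u≡15; β=2, v≡13 (mod 23); (15|23)=-1, (13|23)=+1; sign (−1)^0·-1^2·+1^2 = +1.
(a,b)_5: α=11, u≡1; β=4, v≡3 (mod 5); (1|5)=+1, (3|5)=-1; sign (−1)^0·+1^4·-1^11 = -1.
(a,b)_3: α=7, u≡2; β=-2, v≡2 (mod 3); (2|3)=-1, (2|3)=-1; sign (−1)^0·-1^-2·-1^7 = -1.
(a,b)_7: α=1, u≡5; β=1, v≡6 (mod 7); (5|7)=-1, (6|7)=-1; sign (−1)^1·-1^1·-1^1 = -1.
(a,b)_11: α=2, u≡8; β=2, v≡2 (mod 11); (8|11)=-1, (2|11)=-1; sign (−1)^0·-1^2·-1^2 = +1.
(a,b)_∞: sgn(3570)=+, sgn(-4522)=−, so +1.
(a,b)_2: α=13, β=-3; u≡1, v≡3 (mod 8); ε(u)ε(v)=0·1, αω(v)=13·1, βω(u)=-3·0; sum ≡ 1  ⇒  -1.
(a,b)_17: α=3, u≡11; β=1, v≡5 (mod 17); (11|17)=-1, (5|17)=-1; sign (−1)^0·-1^1·-1^3 = +1.
(a,b)_19: α=2, u≡4; β=1, v≡5 (mod 19); (4|19)=+1, (5|19)=+1; sign (−1)^0·+1^1·+1^2 = +1.
(3570, -4522 / ℚ) ramifies at {2, 3, 5, 7}: a division algebra.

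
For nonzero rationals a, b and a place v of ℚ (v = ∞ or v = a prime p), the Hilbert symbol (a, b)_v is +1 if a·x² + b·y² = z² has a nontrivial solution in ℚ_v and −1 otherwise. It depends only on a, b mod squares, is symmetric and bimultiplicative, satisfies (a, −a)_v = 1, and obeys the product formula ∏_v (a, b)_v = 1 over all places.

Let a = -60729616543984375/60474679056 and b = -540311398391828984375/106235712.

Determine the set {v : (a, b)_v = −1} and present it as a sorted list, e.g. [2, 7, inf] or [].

[7, 11, 41, inf]

Mod squares: a ≡ -82615, b ≡ -115115. Check v ∈ {∞, 2, 3, 5, 7, 11, 13, 19, 23, 31, 41}.
v=31: a=31^1·(≡7), b=31^2·(≡10) mod 31; (7|31)=+1, (10|31)=+1; (−1)^{1·2·15}·(+1)^2·(+1)^1 = +1.
v=5: a=5^7·(≡2), b=5^7·(≡2) mod 5; (2|5)=-1, (2|5)=-1; (−1)^{7·7·2}·(-1)^7·(-1)^7 = +1.
v=∞: -82615 < 0 and -115115 < 0  ⇒  (a,b)_∞ = -1.
v=23: a=23^-2·(≡12), b=23^-1·(≡8) mod 23; (12|23)=+1, (8|23)=+1; (−1)^{-2·-1·11}·(+1)^-1·(+1)^-2 = +1.
v=13: a=13^1·(≡11), b=13^1·(≡8) mod 13; (11|13)=-1, (8|13)=-1; (−1)^{1·1·6}·(-1)^1·(-1)^1 = +1.
v=19: a=19^6·(≡17), b=19^6·(≡17) mod 19; (17|19)=+1, (17|19)=+1; (−1)^{6·6·9}·(+1)^6·(+1)^6 = +1.
v=7: a=7^0·(≡6), b=7^1·(≡5) mod 7; (6|7)=-1, (5|7)=-1; (−1)^{0·1·3}·(-1)^1·(-1)^0 = -1.
v=2: v_2(a)=-4, v_2(b)=-6; units ≡ 1, 5 (mod 8); ε·ε+αω+βω = 0·0+-4·1+-6·0 ≡ 0  ⇒  (a,b)_2 = +1.
v=41: a=41^1·(≡38), b=41^2·(≡7) mod 41; (38|41)=-1, (7|41)=-1; (−1)^{1·2·20}·(-1)^2·(-1)^1 = -1.
v=11: a=11^-2·(≡7), b=11^-1·(≡7) mod 11; (7|11)=-1, (7|11)=-1; (−1)^{-2·-1·5}·(-1)^-1·(-1)^-2 = -1.
v=3: a=3^-10·(≡2), b=3^-8·(≡1) mod 3; (2|3)=-1, (1|3)=+1; (−1)^{-10·-8·1}·(-1)^-8·(+1)^-10 = +1.
(-82615, -115115 / ℚ) ramifies at {7, 11, 41, ∞}: a division algebra.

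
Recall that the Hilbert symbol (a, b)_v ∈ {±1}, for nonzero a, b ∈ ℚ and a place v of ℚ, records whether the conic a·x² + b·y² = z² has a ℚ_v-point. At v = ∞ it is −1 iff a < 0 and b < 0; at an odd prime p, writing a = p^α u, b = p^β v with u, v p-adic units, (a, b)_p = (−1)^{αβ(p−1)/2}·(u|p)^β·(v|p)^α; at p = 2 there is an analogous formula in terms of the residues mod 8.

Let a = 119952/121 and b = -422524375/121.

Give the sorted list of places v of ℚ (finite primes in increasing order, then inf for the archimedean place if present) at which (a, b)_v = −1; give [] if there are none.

(a, b) ≡ (17, -676039) mod (ℚ^×)²; places V = {2, 3, 5, 7, 11, 13, 17, 19, 23, ∞}.
(a,b)_17: α=1, u≡9; β=1, v≡8 (mod 17); (9|17)=+1, (8|17)=+1; sign (−1)^0·+1^1·+1^1 = +1.
(a,b)_19: α=0, u≡17; β=1, v≡1 (mod 19); (17|19)=+1, (1|19)=+1; sign (−1)^0·+1^1·+1^0 = +1.
(a,b)_2: α=4, β=0; u≡1, v≡1 (mod 8); ε(u)ε(v)=0·0, αω(v)=4·0, βω(u)=0·0; sum ≡ 0  ⇒  +1.
(a,b)_11: α=-2, u≡8; β=-2, v≡2 (mod 11); (8|11)=-1, (2|11)=-1; sign (−1)^0·-1^-2·-1^-2 = +1.
(a,b)_7: α=2, u≡6; β=1, v≡2 (mod 7); (6|7)=-1, (2|7)=+1; sign (−1)^0·-1^1·+1^2 = -1.
(a,b)_13: α=0, u≡10; β=1, v≡9 (mod 13); (10|13)=+1, (9|13)=+1; sign (−1)^0·+1^1·+1^0 = +1.
(a,b)_23: α=0, u≡5; β=1, v≡16 (mod 23); (5|23)=-1, (16|23)=+1; sign (−1)^0·-1^1·+1^0 = -1.
(a,b)_3: α=2, u≡2; β=0, v≡2 (mod 3); (2|3)=-1, (2|3)=-1; sign (−1)^0·-1^0·-1^2 = +1.
(a,b)_∞: sgn(17)=+, sgn(-676039)=−, so +1.
(a,b)_5: α=0, u≡2; β=4, v≡1 (mod 5); (2|5)=-1, (1|5)=+1; sign (−1)^0·-1^4·+1^0 = +1.
Ram(17, -676039) = {7, 23}; no ℚ_7-point on the conic.

[7, 23]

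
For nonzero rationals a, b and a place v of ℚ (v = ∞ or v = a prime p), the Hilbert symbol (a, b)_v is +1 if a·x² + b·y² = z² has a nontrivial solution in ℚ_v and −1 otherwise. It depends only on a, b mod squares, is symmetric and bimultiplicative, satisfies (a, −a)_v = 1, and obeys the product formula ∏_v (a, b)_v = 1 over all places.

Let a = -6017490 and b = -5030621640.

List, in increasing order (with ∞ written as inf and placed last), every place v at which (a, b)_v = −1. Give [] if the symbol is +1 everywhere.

Mod squares: a ≡ -74290, b ≡ -43010. Check v ∈ {∞, 2, 3, 5, 11, 17, 19, 23}.
v=19: a=19^1·(≡1), b=19^2·(≡6) mod 19; (1|19)=+1, (6|19)=+1; (−1)^{1·2·9}·(+1)^2·(+1)^1 = +1.
v=23: a=23^1·(≡18), b=23^1·(≡6) mod 23; (18|23)=+1, (6|23)=+1; (−1)^{1·1·11}·(+1)^1·(+1)^1 = -1.
v=2: v_2(a)=1, v_2(b)=3; units ≡ 7, 7 (mod 8); ε·ε+αω+βω = 1·1+1·0+3·0 ≡ 1  ⇒  (a,b)_2 = -1.
v=∞: -74290 < 0 and -43010 < 0  ⇒  (a,b)_∞ = -1.
v=3: a=3^4·(≡2), b=3^4·(≡1) mod 3; (2|3)=-1, (1|3)=+1; (−1)^{4·4·1}·(-1)^4·(+1)^4 = +1.
v=11: a=11^0·(≡5), b=11^1·(≡6) mod 11; (5|11)=+1, (6|11)=-1; (−1)^{0·1·5}·(+1)^1·(-1)^0 = +1.
v=5: a=5^1·(≡2), b=5^1·(≡2) mod 5; (2|5)=-1, (2|5)=-1; (−1)^{1·1·2}·(-1)^1·(-1)^1 = +1.
v=17: a=17^1·(≡4), b=17^1·(≡12) mod 17; (4|17)=+1, (12|17)=-1; (−1)^{1·1·8}·(+1)^1·(-1)^1 = -1.
|Ram(-74290, -43010)| = 4, even; anisotropic at {2, 17, 23, ∞}.

[2, 17, 23, inf]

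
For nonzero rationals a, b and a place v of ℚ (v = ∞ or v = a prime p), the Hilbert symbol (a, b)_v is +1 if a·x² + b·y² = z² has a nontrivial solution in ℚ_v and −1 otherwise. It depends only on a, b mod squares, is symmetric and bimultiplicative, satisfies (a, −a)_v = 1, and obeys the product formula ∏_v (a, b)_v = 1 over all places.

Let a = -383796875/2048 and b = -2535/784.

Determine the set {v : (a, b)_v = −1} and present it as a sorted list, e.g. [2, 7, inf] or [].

[3, 7, 29, inf]

Mod squares: a ≡ -406, b ≡ -15. Check v ∈ {∞, 2, 3, 5, 7, 11, 13, 29}.
v=13: a=13^0·(≡12), b=13^2·(≡6) mod 13; (12|13)=+1, (6|13)=-1; (−1)^{0·2·6}·(+1)^2·(-1)^0 = +1.
v=11: a=11^2·(≡4), b=11^0·(≡2) mod 11; (4|11)=+1, (2|11)=-1; (−1)^{2·0·5}·(+1)^0·(-1)^2 = +1.
v=∞: -406 < 0 and -15 < 0  ⇒  (a,b)_∞ = -1.
v=29: a=29^1·(≡2), b=29^0·(≡17) mod 29; (2|29)=-1, (17|29)=-1; (−1)^{1·0·14}·(-1)^0·(-1)^1 = -1.
v=3: a=3^0·(≡2), b=3^1·(≡1) mod 3; (2|3)=-1, (1|3)=+1; (−1)^{0·1·1}·(-1)^1·(+1)^0 = -1.
v=5: a=5^6·(≡4), b=5^1·(≡2) mod 5; (4|5)=+1, (2|5)=-1; (−1)^{6·1·2}·(+1)^1·(-1)^6 = +1.
v=7: a=7^1·(≡3), b=7^-2·(≡3) mod 7; (3|7)=-1, (3|7)=-1; (−1)^{1·-2·3}·(-1)^-2·(-1)^1 = -1.
v=2: v_2(a)=-11, v_2(b)=-4; units ≡ 5, 1 (mod 8); ε·ε+αω+βω = 0·0+-11·0+-4·1 ≡ 0  ⇒  (a,b)_2 = +1.
(-406, -15 / ℚ) ramifies at {3, 7, 29, ∞}: a division algebra.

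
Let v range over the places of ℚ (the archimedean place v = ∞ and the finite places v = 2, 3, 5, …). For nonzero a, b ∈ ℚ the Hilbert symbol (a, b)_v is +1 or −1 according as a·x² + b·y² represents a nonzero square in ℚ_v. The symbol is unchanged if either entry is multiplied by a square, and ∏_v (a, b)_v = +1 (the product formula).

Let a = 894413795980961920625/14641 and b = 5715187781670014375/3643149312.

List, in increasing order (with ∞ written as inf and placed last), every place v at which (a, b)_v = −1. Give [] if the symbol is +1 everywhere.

Mod squares: a ≡ 377, b ≡ 442221. Check v ∈ {∞, 2, 3, 5, 7, 11, 13, 17, 23, 29, 31}.
v=31: a=31^2·(≡28), b=31^0·(≡21) mod 31; (28|31)=+1, (21|31)=-1; (−1)^{2·0·15}·(+1)^0·(-1)^2 = +1.
v=2: v_2(a)=0, v_2(b)=-10; units ≡ 1, 5 (mod 8); ε·ε+αω+βω = 0·0+0·1+-10·0 ≡ 0  ⇒  (a,b)_2 = +1.
v=17: a=17^4·(≡6), b=17^3·(≡14) mod 17; (6|17)=-1, (14|17)=-1; (−1)^{4·3·8}·(-1)^3·(-1)^4 = -1.
v=29: a=29^1·(≡7), b=29^1·(≡9) mod 29; (7|29)=+1, (9|29)=+1; (−1)^{1·1·14}·(+1)^1·(+1)^1 = +1.
v=7: a=7^0·(≡6), b=7^4·(≡6) mod 7; (6|7)=-1, (6|7)=-1; (−1)^{0·4·3}·(-1)^4·(-1)^0 = +1.
v=13: a=13^3·(≡12), b=13^3·(≡4) mod 13; (12|13)=+1, (4|13)=+1; (−1)^{3·3·6}·(+1)^3·(+1)^3 = +1.
v=11: a=11^-4·(≡5), b=11^-4·(≡2) mod 11; (5|11)=+1, (2|11)=-1; (−1)^{-4·-4·5}·(+1)^-4·(-1)^-4 = +1.
v=23: a=23^4·(≡2), b=23^3·(≡10) mod 23; (2|23)=+1, (10|23)=-1; (−1)^{4·3·11}·(+1)^3·(-1)^4 = +1.
v=∞: 377 > 0 and 442221 > 0  ⇒  (a,b)_∞ = +1.
v=5: a=5^4·(≡3), b=5^4·(≡4) mod 5; (3|5)=-1, (4|5)=+1; (−1)^{4·4·2}·(-1)^4·(+1)^4 = +1.
v=3: a=3^0·(≡2), b=3^-5·(≡2) mod 3; (2|3)=-1, (2|3)=-1; (−1)^{0·-5·1}·(-1)^-5·(-1)^0 = -1.
(377, 442221 / ℚ) ramifies at {3, 17}: a division algebra.

[3, 17]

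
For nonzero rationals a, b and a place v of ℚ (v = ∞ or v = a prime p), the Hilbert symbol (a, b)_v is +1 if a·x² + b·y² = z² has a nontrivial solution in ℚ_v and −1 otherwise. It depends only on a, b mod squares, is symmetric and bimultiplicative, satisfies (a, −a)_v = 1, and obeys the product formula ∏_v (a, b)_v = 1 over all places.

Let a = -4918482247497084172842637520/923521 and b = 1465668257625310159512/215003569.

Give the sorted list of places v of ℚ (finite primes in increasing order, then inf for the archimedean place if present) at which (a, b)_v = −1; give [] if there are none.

[5, 13, 19, 37]

(a, b) ≡ (-5, 749398) mod (ℚ^×)²; places V = {2, 3, 5, 7, 11, 13, 19, 29, 31, 37, 41, 43, ∞}.
(a,b)_41: α=2, u≡4; β=1, v≡16 (mod 41); (4|41)=+1, (16|41)=+1; sign (−1)^0·+1^1·+1^2 = +1.
(a,b)_3: α=0, u≡1; β=4, v≡1 (mod 3); (1|3)=+1, (1|3)=+1; sign (−1)^0·+1^4·+1^0 = +1.
(a,b)_7: α=6, u≡4; β=6, v≡5 (mod 7); (4|7)=+1, (5|7)=-1; sign (−1)^0·+1^6·-1^6 = +1.
(a,b)_∞: sgn(-5)=−, sgn(749398)=+, so +1.
(a,b)_13: α=6, u≡7; β=3, v≡9 (mod 13); (7|13)=-1, (9|13)=+1; sign (−1)^0·-1^3·+1^6 = -1.
(a,b)_29: α=0, u≡9; β=2, v≡20 (mod 29); (9|29)=+1, (20|29)=+1; sign (−1)^0·+1^2·+1^0 = +1.
(a,b)_2: α=4, β=3; u≡3, v≡3 (mod 8); ε(u)ε(v)=1·1, αω(v)=4·1, βω(u)=3·1; sum ≡ 0  ⇒  +1.
(a,b)_43: α=0, u≡36; β=-2, v≡20 (mod 43); (36|43)=+1, (20|43)=-1; sign (−1)^0·+1^-2·-1^0 = +1.
(a,b)_31: α=-4, u≡22; β=-2, v≡14 (mod 31); (22|31)=-1, (14|31)=+1; sign (−1)^0·-1^-2·+1^-4 = +1.
(a,b)_5: α=1, u≡1; β=0, v≡3 (mod 5); (1|5)=+1, (3|5)=-1; sign (−1)^0·+1^0·-1^1 = -1.
(a,b)_37: α=2, u≡15; β=1, v≡20 (mod 37); (15|37)=-1, (20|37)=-1; sign (−1)^0·-1^1·-1^2 = -1.
(a,b)_11: α=0, u≡10; β=-2, v≡9 (mod 11); (10|11)=-1, (9|11)=+1; sign (−1)^0·-1^-2·+1^0 = +1.
(a,b)_19: α=6, u≡14; β=3, v≡16 (mod 19); (14|19)=-1, (16|19)=+1; sign (−1)^0·-1^3·+1^6 = -1.
(-5, 749398 / ℚ) ramifies at {5, 13, 19, 37}: a division algebra.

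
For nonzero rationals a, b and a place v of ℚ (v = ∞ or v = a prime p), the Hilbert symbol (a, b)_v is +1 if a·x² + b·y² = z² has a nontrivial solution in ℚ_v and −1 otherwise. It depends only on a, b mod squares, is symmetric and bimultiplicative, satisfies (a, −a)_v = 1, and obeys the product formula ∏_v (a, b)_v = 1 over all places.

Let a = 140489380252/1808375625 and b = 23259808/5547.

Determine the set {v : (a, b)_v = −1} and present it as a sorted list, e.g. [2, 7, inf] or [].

(a, b) ≡ (392863, 25806) mod (ℚ^×)²; places V = {2, 3, 5, 7, 11, 13, 17, 19, 23, 29, 31, 43, ∞}.
(a,b)_17: α=0, u≡3; β=1, v≡6 (mod 17); (3|17)=-1, (6|17)=-1; sign (−1)^0·-1^1·-1^0 = -1.
(a,b)_23: α=3, u≡5; β=1, v≡8 (mod 23); (5|23)=-1, (8|23)=+1; sign (−1)^1·-1^1·+1^3 = +1.
(a,b)_31: α=1, u≡4; β=0, v≡25 (mod 31); (4|31)=+1, (25|31)=+1; sign (−1)^0·+1^0·+1^1 = +1.
(a,b)_5: α=-4, u≡2; β=0, v≡4 (mod 5); (2|5)=-1, (4|5)=+1; sign (−1)^0·-1^0·+1^-4 = +1.
(a,b)_11: α=0, u≡1; β=1, v≡3 (mod 11); (1|11)=+1, (3|11)=+1; sign (−1)^0·+1^1·+1^0 = +1.
(a,b)_3: α=-10, u≡1; β=-1, v≡1 (mod 3); (1|3)=+1, (1|3)=+1; sign (−1)^0·+1^-1·+1^-10 = +1.
(a,b)_43: α=0, u≡17; β=-2, v≡11 (mod 43); (17|43)=+1, (11|43)=+1; sign (−1)^0·+1^-2·+1^0 = +1.
(a,b)_2: α=2, β=5; u≡7, v≡7 (mod 8); ε(u)ε(v)=1·1, αω(v)=2·0, βω(u)=5·0; sum ≡ 1  ⇒  -1.
(a,b)_19: α=1, u≡7; β=0, v≡11 (mod 19); (7|19)=+1, (11|19)=+1; sign (−1)^0·+1^0·+1^1 = +1.
(a,b)_∞: sgn(392863)=+, sgn(25806)=+, so +1.
(a,b)_29: α=1, u≡4; β=0, v≡23 (mod 29); (4|29)=+1, (23|29)=+1; sign (−1)^0·+1^0·+1^1 = +1.
(a,b)_13: α=2, u≡1; β=2, v≡3 (mod 13); (1|13)=+1, (3|13)=+1; sign (−1)^0·+1^2·+1^2 = +1.
(a,b)_7: α=-2, u≡4; β=0, v≡4 (mod 7); (4|7)=+1, (4|7)=+1; sign (−1)^0·+1^0·+1^-2 = +1.
(392863, 25806 / ℚ) ramifies at {2, 17}: a division algebra.

[2, 17]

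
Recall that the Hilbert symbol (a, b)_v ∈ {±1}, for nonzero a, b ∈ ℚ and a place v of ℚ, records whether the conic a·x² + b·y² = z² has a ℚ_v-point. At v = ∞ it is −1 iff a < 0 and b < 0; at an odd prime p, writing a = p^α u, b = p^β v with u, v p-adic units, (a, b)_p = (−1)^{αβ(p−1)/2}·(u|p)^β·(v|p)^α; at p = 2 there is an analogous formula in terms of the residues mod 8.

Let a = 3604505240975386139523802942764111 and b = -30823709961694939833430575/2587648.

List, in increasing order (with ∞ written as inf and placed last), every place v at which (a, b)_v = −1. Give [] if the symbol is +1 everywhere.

[2, 7, 19, 23, 41, 43]

(a, b) ≡ (18791, -357889) mod (ℚ^×)²; places V = {2, 3, 5, 7, 13, 19, 23, 29, 31, 37, 41, 43, ∞}.
(a,b)_13: α=0, u≡8; β=2, v≡4 (mod 13); (8|13)=-1, (4|13)=+1; sign (−1)^0·-1^2·+1^0 = +1.
(a,b)_23: α=3, u≡18; β=2, v≡5 (mod 23); (18|23)=+1, (5|23)=-1; sign (−1)^0·+1^2·-1^3 = -1.
(a,b)_∞: sgn(18791)=+, sgn(-357889)=−, so +1.
(a,b)_43: α=5, u≡7; β=3, v≡12 (mod 43); (7|43)=-1, (12|43)=-1; sign (−1)^1·-1^3·-1^5 = -1.
(a,b)_3: α=4, u≡2; β=4, v≡2 (mod 3); (2|3)=-1, (2|3)=-1; sign (−1)^0·-1^4·-1^4 = +1.
(a,b)_29: α=2, u≡24; β=1, v≡6 (mod 29); (24|29)=+1, (6|29)=+1; sign (−1)^0·+1^1·+1^2 = +1.
(a,b)_2: α=0, β=-10; u≡7, v≡7 (mod 8); ε(u)ε(v)=1·1, αω(v)=0·0, βω(u)=-10·0; sum ≡ 1  ⇒  -1.
(a,b)_41: α=2, u≡28; β=1, v≡32 (mod 41); (28|41)=-1, (32|41)=+1; sign (−1)^0·-1^1·+1^2 = -1.
(a,b)_7: α=0, u≡3; β=-1, v≡4 (mod 7); (3|7)=-1, (4|7)=+1; sign (−1)^0·-1^-1·+1^0 = -1.
(a,b)_31: α=0, u≡7; β=2, v≡29 (mod 31); (7|31)=+1, (29|31)=-1; sign (−1)^0·+1^2·-1^0 = +1.
(a,b)_5: α=0, u≡1; β=2, v≡4 (mod 5); (1|5)=+1, (4|5)=+1; sign (−1)^0·+1^2·+1^0 = +1.
(a,b)_19: α=3, u≡1; β=-2, v≡2 (mod 19); (1|19)=+1, (2|19)=-1; sign (−1)^0·+1^-2·-1^3 = -1.
(a,b)_37: α=6, u≡8; β=4, v≡30 (mod 37); (8|37)=-1, (30|37)=+1; sign (−1)^0·-1^4·+1^6 = +1.
(18791, -357889 / ℚ) ramifies at {2, 7, 19, 23, 41, 43}: a division algebra.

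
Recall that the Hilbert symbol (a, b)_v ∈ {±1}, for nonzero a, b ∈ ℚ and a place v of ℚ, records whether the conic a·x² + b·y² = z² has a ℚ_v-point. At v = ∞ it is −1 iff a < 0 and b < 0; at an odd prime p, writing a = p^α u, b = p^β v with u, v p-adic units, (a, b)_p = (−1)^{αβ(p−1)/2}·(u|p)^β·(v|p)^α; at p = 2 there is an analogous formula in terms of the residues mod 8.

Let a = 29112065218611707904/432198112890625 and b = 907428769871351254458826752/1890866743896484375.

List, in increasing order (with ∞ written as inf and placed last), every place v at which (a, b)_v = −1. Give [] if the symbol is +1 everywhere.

[7, 13]

(a, b) ≡ (19, 3094) mod (ℚ^×)²; places V = {2, 3, 5, 7, 11, 13, 17, 19, 29, 31, 37, ∞}.
(a,b)_3: α=4, u≡1; β=8, v≡1 (mod 3); (1|3)=+1, (1|3)=+1; sign (−1)^0·+1^8·+1^4 = +1.
(a,b)_11: α=2, u≡6; β=4, v≡9 (mod 11); (6|11)=-1, (9|11)=+1; sign (−1)^0·-1^4·+1^2 = +1.
(a,b)_29: α=-2, u≡18; β=-2, v≡1 (mod 29); (18|29)=-1, (1|29)=+1; sign (−1)^0·-1^-2·+1^-2 = +1.
(a,b)_17: α=4, u≡8; β=5, v≡14 (mod 17); (8|17)=+1, (14|17)=-1; sign (−1)^0·+1^5·-1^4 = +1.
(a,b)_31: α=-2, u≡8; β=-2, v≡9 (mod 31); (8|31)=+1, (9|31)=+1; sign (−1)^0·+1^-2·+1^-2 = +1.
(a,b)_5: α=-8, u≡1; β=-12, v≡4 (mod 5); (1|5)=+1, (4|5)=+1; sign (−1)^0·+1^-12·+1^-8 = +1.
(a,b)_19: α=1, u≡6; β=2, v≡6 (mod 19); (6|19)=+1, (6|19)=+1; sign (−1)^0·+1^2·+1^1 = +1.
(a,b)_∞: sgn(19)=+, sgn(3094)=+, so +1.
(a,b)_13: α=4, u≡11; β=3, v≡3 (mod 13); (11|13)=-1, (3|13)=+1; sign (−1)^0·-1^3·+1^4 = -1.
(a,b)_2: α=16, β=23; u≡3, v≡3 (mod 8); ε(u)ε(v)=1·1, αω(v)=16·1, βω(u)=23·1; sum ≡ 0  ⇒  +1.
(a,b)_37: α=-2, u≡17; β=-2, v≡15 (mod 37); (17|37)=-1, (15|37)=-1; sign (−1)^0·-1^-2·-1^-2 = +1.
(a,b)_7: α=0, u≡3; β=-1, v≡4 (mod 7); (3|7)=-1, (4|7)=+1; sign (−1)^0·-1^-1·+1^0 = -1.
(19, 3094 / ℚ) ramifies at {7, 13}: a division algebra.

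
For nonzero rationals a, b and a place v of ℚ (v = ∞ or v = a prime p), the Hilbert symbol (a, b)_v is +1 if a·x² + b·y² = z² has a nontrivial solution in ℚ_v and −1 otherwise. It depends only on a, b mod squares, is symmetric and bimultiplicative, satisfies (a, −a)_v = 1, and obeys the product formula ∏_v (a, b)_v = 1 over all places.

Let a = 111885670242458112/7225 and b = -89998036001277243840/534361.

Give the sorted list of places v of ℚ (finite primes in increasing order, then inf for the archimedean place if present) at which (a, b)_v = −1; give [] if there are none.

Mod squares: a ≡ 858, b ≡ -15. Check v ∈ {∞, 2, 3, 5, 7, 11, 13, 17, 23, 31, 43}.
v=43: a=43^0·(≡4), b=43^-2·(≡37) mod 43; (4|43)=+1, (37|43)=-1; (−1)^{0·-2·21}·(+1)^-2·(-1)^0 = +1.
v=7: a=7^2·(≡4), b=7^2·(≡3) mod 7; (4|7)=+1, (3|7)=-1; (−1)^{2·2·3}·(+1)^2·(-1)^2 = +1.
v=13: a=13^3·(≡1), b=13^4·(≡6) mod 13; (1|13)=+1, (6|13)=-1; (−1)^{3·4·6}·(+1)^4·(-1)^3 = -1.
v=∞: 858 > 0 and -15 < 0  ⇒  (a,b)_∞ = +1.
v=2: v_2(a)=9, v_2(b)=6; units ≡ 5, 1 (mod 8); ε·ε+αω+βω = 0·0+9·0+6·1 ≡ 0  ⇒  (a,b)_2 = +1.
v=23: a=23^2·(≡20), b=23^2·(≡13) mod 23; (20|23)=-1, (13|23)=+1; (−1)^{2·2·11}·(-1)^2·(+1)^2 = +1.
v=17: a=17^-2·(≡4), b=17^-2·(≡9) mod 17; (4|17)=+1, (9|17)=+1; (−1)^{-2·-2·8}·(+1)^-2·(+1)^-2 = +1.
v=3: a=3^1·(≡1), b=3^3·(≡1) mod 3; (1|3)=+1, (1|3)=+1; (−1)^{1·3·1}·(+1)^3·(+1)^1 = -1.
v=31: a=31^2·(≡30), b=31^2·(≡28) mod 31; (30|31)=-1, (28|31)=+1; (−1)^{2·2·15}·(-1)^2·(+1)^2 = +1.
v=5: a=5^-2·(≡3), b=5^1·(≡2) mod 5; (3|5)=-1, (2|5)=-1; (−1)^{-2·1·2}·(-1)^1·(-1)^-2 = -1.
v=11: a=11^3·(≡1), b=11^4·(≡2) mod 11; (1|11)=+1, (2|11)=-1; (−1)^{3·4·5}·(+1)^4·(-1)^3 = -1.
|Ram(858, -15)| = 4, even; anisotropic at {3, 5, 11, 13}.

[3, 5, 11, 13]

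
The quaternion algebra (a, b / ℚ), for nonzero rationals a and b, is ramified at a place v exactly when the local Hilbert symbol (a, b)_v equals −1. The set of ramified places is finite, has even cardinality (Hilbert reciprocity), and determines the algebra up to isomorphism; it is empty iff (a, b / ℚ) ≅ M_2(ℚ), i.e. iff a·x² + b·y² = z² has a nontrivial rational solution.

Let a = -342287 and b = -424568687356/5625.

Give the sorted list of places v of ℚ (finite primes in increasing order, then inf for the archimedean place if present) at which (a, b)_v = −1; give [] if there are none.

Mod squares: a ≡ -407, b ≡ -319. Check v ∈ {∞, 2, 3, 5, 11, 17, 29, 37}.
v=2: v_2(a)=0, v_2(b)=2; units ≡ 1, 1 (mod 8); ε·ε+αω+βω = 0·0+0·0+2·0 ≡ 0  ⇒  (a,b)_2 = +1.
v=11: a=11^1·(≡2), b=11^1·(≡3) mod 11; (2|11)=-1, (3|11)=+1; (−1)^{1·1·5}·(-1)^1·(+1)^1 = +1.
v=17: a=17^0·(≡8), b=17^2·(≡2) mod 17; (8|17)=+1, (2|17)=+1; (−1)^{0·2·8}·(+1)^2·(+1)^0 = +1.
v=5: a=5^0·(≡3), b=5^-4·(≡1) mod 5; (3|5)=-1, (1|5)=+1; (−1)^{0·-4·2}·(-1)^-4·(+1)^0 = +1.
v=37: a=37^1·(≡36), b=37^2·(≡35) mod 37; (36|37)=+1, (35|37)=-1; (−1)^{1·2·18}·(+1)^2·(-1)^1 = -1.
v=29: a=29^2·(≡28), b=29^3·(≡26) mod 29; (28|29)=+1, (26|29)=-1; (−1)^{2·3·14}·(+1)^3·(-1)^2 = +1.
v=3: a=3^0·(≡1), b=3^-2·(≡2) mod 3; (1|3)=+1, (2|3)=-1; (−1)^{0·-2·1}·(+1)^-2·(-1)^0 = +1.
v=∞: -407 < 0 and -319 < 0  ⇒  (a,b)_∞ = -1.
Ram(-407, -319) = {37, ∞}; no ℚ_37-point on the conic.

[37, inf]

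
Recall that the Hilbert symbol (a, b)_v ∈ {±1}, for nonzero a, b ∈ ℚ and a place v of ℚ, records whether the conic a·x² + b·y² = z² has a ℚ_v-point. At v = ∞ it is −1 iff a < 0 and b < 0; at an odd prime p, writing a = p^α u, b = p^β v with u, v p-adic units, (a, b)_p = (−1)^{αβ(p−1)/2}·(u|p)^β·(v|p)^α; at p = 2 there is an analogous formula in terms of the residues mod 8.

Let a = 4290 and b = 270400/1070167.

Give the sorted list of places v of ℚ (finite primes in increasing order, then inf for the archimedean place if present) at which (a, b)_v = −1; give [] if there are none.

Mod squares: a ≡ 4290, b ≡ 7. Check v ∈ {∞, 2, 3, 5, 7, 11, 13, 17, 23}.
v=7: a=7^0·(≡6), b=7^-1·(≡4) mod 7; (6|7)=-1, (4|7)=+1; (−1)^{0·-1·3}·(-1)^-1·(+1)^0 = -1.
v=5: a=5^1·(≡3), b=5^2·(≡3) mod 5; (3|5)=-1, (3|5)=-1; (−1)^{1·2·2}·(-1)^2·(-1)^1 = -1.
v=2: v_2(a)=1, v_2(b)=6; units ≡ 1, 7 (mod 8); ε·ε+αω+βω = 0·1+1·0+6·0 ≡ 0  ⇒  (a,b)_2 = +1.
v=13: a=13^1·(≡5), b=13^2·(≡2) mod 13; (5|13)=-1, (2|13)=-1; (−1)^{1·2·6}·(-1)^2·(-1)^1 = -1.
v=11: a=11^1·(≡5), b=11^0·(≡2) mod 11; (5|11)=+1, (2|11)=-1; (−1)^{1·0·5}·(+1)^0·(-1)^1 = -1.
v=23: a=23^0·(≡12), b=23^-2·(≡11) mod 23; (12|23)=+1, (11|23)=-1; (−1)^{0·-2·11}·(+1)^-2·(-1)^0 = +1.
v=∞: 4290 > 0 and 7 > 0  ⇒  (a,b)_∞ = +1.
v=17: a=17^0·(≡6), b=17^-2·(≡12) mod 17; (6|17)=-1, (12|17)=-1; (−1)^{0·-2·8}·(-1)^-2·(-1)^0 = +1.
v=3: a=3^1·(≡2), b=3^0·(≡1) mod 3; (2|3)=-1, (1|3)=+1; (−1)^{1·0·1}·(-1)^0·(+1)^1 = +1.
Ram(4290, 7) = {5, 7, 11, 13}; no ℚ_5-point on the conic.

[5, 7, 11, 13]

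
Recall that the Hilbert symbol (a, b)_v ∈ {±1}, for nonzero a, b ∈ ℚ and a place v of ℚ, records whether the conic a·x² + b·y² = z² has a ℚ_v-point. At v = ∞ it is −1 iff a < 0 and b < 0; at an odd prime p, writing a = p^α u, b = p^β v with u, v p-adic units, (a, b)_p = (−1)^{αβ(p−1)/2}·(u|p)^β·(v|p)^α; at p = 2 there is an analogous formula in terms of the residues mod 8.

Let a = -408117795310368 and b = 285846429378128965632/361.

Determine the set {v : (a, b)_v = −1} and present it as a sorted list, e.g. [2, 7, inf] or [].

(a, b) ≡ (-6578, 11063) mod (ℚ^×)²; places V = {2, 3, 11, 13, 17, 19, 23, 37, ∞}.
(a,b)_2: α=5, β=12; u≡7, v≡7 (mod 8); ε(u)ε(v)=1·1, αω(v)=5·0, βω(u)=12·0; sum ≡ 1  ⇒  -1.
(a,b)_11: α=3, u≡10; β=6, v≡7 (mod 11); (10|11)=-1, (7|11)=-1; sign (−1)^0·-1^6·-1^3 = -1.
(a,b)_∞: sgn(-6578)=−, sgn(11063)=+, so +1.
(a,b)_23: α=1, u≡8; β=1, v≡15 (mod 23); (8|23)=+1, (15|23)=-1; sign (−1)^1·+1^1·-1^1 = +1.
(a,b)_17: α=2, u≡4; β=2, v≡2 (mod 17); (4|17)=+1, (2|17)=+1; sign (−1)^0·+1^2·+1^2 = +1.
(a,b)_19: α=0, u≡8; β=-2, v≡4 (mod 19); (8|19)=-1, (4|19)=+1; sign (−1)^0·-1^-2·+1^0 = +1.
(a,b)_13: α=1, u≡3; β=1, v≡8 (mod 13); (3|13)=+1, (8|13)=-1; sign (−1)^0·+1^1·-1^1 = -1.
(a,b)_37: α=2, u≡32; β=3, v≡28 (mod 37); (32|37)=-1, (28|37)=+1; sign (−1)^0·-1^3·+1^2 = -1.
(a,b)_3: α=4, u≡1; β=2, v≡2 (mod 3); (1|3)=+1, (2|3)=-1; sign (−1)^0·+1^2·-1^4 = +1.
Ram(-6578, 11063) = {2, 11, 13, 37}; no ℚ_2-point on the conic.

[2, 11, 13, 37]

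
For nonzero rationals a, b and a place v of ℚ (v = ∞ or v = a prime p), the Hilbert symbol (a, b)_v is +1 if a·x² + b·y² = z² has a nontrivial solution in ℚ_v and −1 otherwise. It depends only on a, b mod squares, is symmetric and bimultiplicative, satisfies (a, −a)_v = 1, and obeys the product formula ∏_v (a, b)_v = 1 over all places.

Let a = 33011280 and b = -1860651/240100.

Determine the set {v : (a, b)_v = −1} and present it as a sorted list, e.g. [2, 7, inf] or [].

[3, 19, 29, 31]

Mod squares: a ≡ 229245, b ≡ -22971. Check v ∈ {∞, 2, 3, 5, 7, 13, 17, 19, 29, 31}.
v=5: a=5^1·(≡1), b=5^-2·(≡1) mod 5; (1|5)=+1, (1|5)=+1; (−1)^{1·-2·2}·(+1)^-2·(+1)^1 = +1.
v=29: a=29^1·(≡12), b=29^0·(≡2) mod 29; (12|29)=-1, (2|29)=-1; (−1)^{1·0·14}·(-1)^0·(-1)^1 = -1.
v=19: a=19^0·(≡15), b=19^1·(≡1) mod 19; (15|19)=-1, (1|19)=+1; (−1)^{0·1·9}·(-1)^1·(+1)^0 = -1.
v=2: v_2(a)=4, v_2(b)=-2; units ≡ 5, 5 (mod 8); ε·ε+αω+βω = 0·0+4·1+-2·1 ≡ 0  ⇒  (a,b)_2 = +1.
v=31: a=31^1·(≡30), b=31^1·(≡30) mod 31; (30|31)=-1, (30|31)=-1; (−1)^{1·1·15}·(-1)^1·(-1)^1 = -1.
v=17: a=17^1·(≡15), b=17^0·(≡15) mod 17; (15|17)=+1, (15|17)=+1; (−1)^{1·0·8}·(+1)^0·(+1)^1 = +1.
v=∞: 229245 > 0 and -22971 < 0  ⇒  (a,b)_∞ = +1.
v=7: a=7^0·(≡1), b=7^-4·(≡6) mod 7; (1|7)=+1, (6|7)=-1; (−1)^{0·-4·3}·(+1)^-4·(-1)^0 = +1.
v=13: a=13^0·(≡3), b=13^1·(≡1) mod 13; (3|13)=+1, (1|13)=+1; (−1)^{0·1·6}·(+1)^1·(+1)^0 = +1.
v=3: a=3^3·(≡2), b=3^5·(≡2) mod 3; (2|3)=-1, (2|3)=-1; (−1)^{3·5·1}·(-1)^5·(-1)^3 = -1.
Ram(229245, -22971) = {3, 19, 29, 31}; no ℚ_3-point on the conic.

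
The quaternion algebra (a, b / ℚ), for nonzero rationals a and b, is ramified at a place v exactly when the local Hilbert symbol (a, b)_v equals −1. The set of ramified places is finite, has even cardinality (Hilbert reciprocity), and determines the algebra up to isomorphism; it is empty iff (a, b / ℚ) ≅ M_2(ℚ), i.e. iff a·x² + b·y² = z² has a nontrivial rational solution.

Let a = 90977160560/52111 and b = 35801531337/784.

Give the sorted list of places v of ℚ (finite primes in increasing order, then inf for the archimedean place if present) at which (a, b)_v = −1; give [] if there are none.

[3, 5, 17, 23]

Mod squares: a ≡ 787865, b ≡ 187473. Check v ∈ {∞, 2, 3, 5, 7, 11, 13, 17, 19, 23, 31, 41, 43}.
v=43: a=43^2·(≡34), b=43^0·(≡13) mod 43; (34|43)=-1, (13|43)=+1; (−1)^{2·0·21}·(-1)^0·(+1)^2 = +1.
v=11: a=11^2·(≡9), b=11^1·(≡1) mod 11; (9|11)=+1, (1|11)=+1; (−1)^{2·1·5}·(+1)^1·(+1)^2 = +1.
v=2: v_2(a)=4, v_2(b)=-4; units ≡ 1, 1 (mod 8); ε·ε+αω+βω = 0·0+4·0+-4·0 ≡ 0  ⇒  (a,b)_2 = +1.
v=∞: 787865 > 0 and 187473 > 0  ⇒  (a,b)_∞ = +1.
v=17: a=17^1·(≡10), b=17^0·(≡5) mod 17; (10|17)=-1, (5|17)=-1; (−1)^{1·0·8}·(-1)^0·(-1)^1 = -1.
v=31: a=31^-1·(≡17), b=31^0·(≡16) mod 31; (17|31)=-1, (16|31)=+1; (−1)^{-1·0·15}·(-1)^0·(+1)^-1 = +1.
v=41: a=41^-2·(≡18), b=41^0·(≡36) mod 41; (18|41)=+1, (36|41)=+1; (−1)^{-2·0·20}·(+1)^0·(+1)^-2 = +1.
v=13: a=13^1·(≡9), b=13^1·(≡12) mod 13; (9|13)=+1, (12|13)=+1; (−1)^{1·1·6}·(+1)^1·(+1)^1 = +1.
v=7: a=7^0·(≡2), b=7^-2·(≡6) mod 7; (2|7)=+1, (6|7)=-1; (−1)^{0·-2·3}·(+1)^-2·(-1)^0 = +1.
v=23: a=23^1·(≡8), b=23^3·(≡3) mod 23; (8|23)=+1, (3|23)=+1; (−1)^{1·3·11}·(+1)^3·(+1)^1 = -1.
v=3: a=3^0·(≡2), b=3^1·(≡1) mod 3; (2|3)=-1, (1|3)=+1; (−1)^{0·1·1}·(-1)^1·(+1)^0 = -1.
v=5: a=5^1·(≡2), b=5^0·(≡3) mod 5; (2|5)=-1, (3|5)=-1; (−1)^{1·0·2}·(-1)^0·(-1)^1 = -1.
v=19: a=19^0·(≡5), b=19^3·(≡4) mod 19; (5|19)=+1, (4|19)=+1; (−1)^{0·3·9}·(+1)^3·(+1)^0 = +1.
|Ram(787865, 187473)| = 4, even; anisotropic at {3, 5, 17, 23}.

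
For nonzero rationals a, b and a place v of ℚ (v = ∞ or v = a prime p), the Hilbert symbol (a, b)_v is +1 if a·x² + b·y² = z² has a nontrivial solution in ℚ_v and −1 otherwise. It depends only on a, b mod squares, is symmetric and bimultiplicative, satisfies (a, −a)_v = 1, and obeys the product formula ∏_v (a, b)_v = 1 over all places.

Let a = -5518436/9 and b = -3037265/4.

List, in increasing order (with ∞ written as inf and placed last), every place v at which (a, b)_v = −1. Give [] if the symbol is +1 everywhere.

[2, 19, 41, inf]

(a, b) ≡ (-1379609, -1265) mod (ℚ^×)²; places V = {2, 3, 5, 7, 11, 19, 23, 41, ∞}.
(a,b)_2: α=2, β=-2; u≡7, v≡7 (mod 8); ε(u)ε(v)=1·1, αω(v)=2·0, βω(u)=-2·0; sum ≡ 1  ⇒  -1.
(a,b)_41: α=1, u≡19; β=0, v≡14 (mod 41); (19|41)=-1, (14|41)=-1; sign (−1)^0·-1^0·-1^1 = -1.
(a,b)_23: α=1, u≡3; β=1, v≡20 (mod 23); (3|23)=+1, (20|23)=-1; sign (−1)^1·+1^1·-1^1 = +1.
(a,b)_3: α=-2, u≡1; β=0, v≡1 (mod 3); (1|3)=+1, (1|3)=+1; sign (−1)^0·+1^0·+1^-2 = +1.
(a,b)_∞: sgn(-1379609)=−, sgn(-1265)=−, so -1.
(a,b)_11: α=1, u≡5; β=1, v≡10 (mod 11); (5|11)=+1, (10|11)=-1; sign (−1)^1·+1^1·-1^1 = +1.
(a,b)_5: α=0, u≡1; β=1, v≡3 (mod 5); (1|5)=+1, (3|5)=-1; sign (−1)^0·+1^1·-1^0 = +1.
(a,b)_19: α=1, u≡1; β=0, v≡14 (mod 19); (1|19)=+1, (14|19)=-1; sign (−1)^0·+1^0·-1^1 = -1.
(a,b)_7: α=1, u≡3; β=4, v≡4 (mod 7); (3|7)=-1, (4|7)=+1; sign (−1)^0·-1^4·+1^1 = +1.
|Ram(-1379609, -1265)| = 4, even; anisotropic at {2, 19, 41, ∞}.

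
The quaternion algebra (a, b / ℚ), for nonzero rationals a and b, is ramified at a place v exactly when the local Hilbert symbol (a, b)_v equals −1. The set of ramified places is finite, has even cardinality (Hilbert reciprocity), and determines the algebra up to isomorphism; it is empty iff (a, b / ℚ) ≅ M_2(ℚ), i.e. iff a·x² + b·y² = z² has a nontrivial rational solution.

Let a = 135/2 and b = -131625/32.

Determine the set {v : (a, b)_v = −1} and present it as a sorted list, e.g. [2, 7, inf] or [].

[2, 3]

Mod squares: a ≡ 30, b ≡ -130. Check v ∈ {∞, 2, 3, 5, 13}.
v=∞: 30 > 0 and -130 < 0  ⇒  (a,b)_∞ = +1.
v=3: a=3^3·(≡1), b=3^4·(≡2) mod 3; (1|3)=+1, (2|3)=-1; (−1)^{3·4·1}·(+1)^4·(-1)^3 = -1.
v=2: v_2(a)=-1, v_2(b)=-5; units ≡ 7, 7 (mod 8); ε·ε+αω+βω = 1·1+-1·0+-5·0 ≡ 1  ⇒  (a,b)_2 = -1.
v=13: a=13^0·(≡9), b=13^1·(≡9) mod 13; (9|13)=+1, (9|13)=+1; (−1)^{0·1·6}·(+1)^1·(+1)^0 = +1.
v=5: a=5^1·(≡1), b=5^3·(≡1) mod 5; (1|5)=+1, (1|5)=+1; (−1)^{1·3·2}·(+1)^3·(+1)^1 = +1.
|Ram(30, -130)| = 2, even; anisotropic at {2, 3}.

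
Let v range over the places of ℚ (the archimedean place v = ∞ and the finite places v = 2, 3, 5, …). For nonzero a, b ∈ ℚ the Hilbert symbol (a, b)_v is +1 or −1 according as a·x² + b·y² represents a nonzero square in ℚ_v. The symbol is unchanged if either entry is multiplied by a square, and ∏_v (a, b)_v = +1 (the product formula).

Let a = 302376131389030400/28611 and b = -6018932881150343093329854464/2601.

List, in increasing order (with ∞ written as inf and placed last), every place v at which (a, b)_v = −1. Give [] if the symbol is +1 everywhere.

[13, 37]

Mod squares: a ≡ 8569, b ≡ -6734. Check v ∈ {∞, 2, 3, 5, 7, 11, 13, 17, 19, 37, 41}.
v=11: a=11^-1·(≡4), b=11^2·(≡5) mod 11; (4|11)=+1, (5|11)=+1; (−1)^{-1·2·5}·(+1)^2·(+1)^-1 = +1.
v=19: a=19^1·(≡13), b=19^2·(≡6) mod 19; (13|19)=-1, (6|19)=+1; (−1)^{1·2·9}·(-1)^2·(+1)^1 = +1.
v=13: a=13^2·(≡5), b=13^3·(≡5) mod 13; (5|13)=-1, (5|13)=-1; (−1)^{2·3·6}·(-1)^3·(-1)^2 = -1.
v=37: a=37^2·(≡19), b=37^3·(≡11) mod 37; (19|37)=-1, (11|37)=+1; (−1)^{2·3·18}·(-1)^3·(+1)^2 = -1.
v=5: a=5^2·(≡1), b=5^0·(≡1) mod 5; (1|5)=+1, (1|5)=+1; (−1)^{2·0·2}·(+1)^0·(+1)^2 = +1.
v=∞: 8569 > 0 and -6734 < 0  ⇒  (a,b)_∞ = +1.
v=17: a=17^-2·(≡1), b=17^-2·(≡16) mod 17; (1|17)=+1, (16|17)=+1; (−1)^{-2·-2·8}·(+1)^-2·(+1)^-2 = +1.
v=2: v_2(a)=26, v_2(b)=31; units ≡ 1, 1 (mod 8); ε·ε+αω+βω = 0·0+26·0+31·0 ≡ 0  ⇒  (a,b)_2 = +1.
v=3: a=3^-2·(≡1), b=3^-2·(≡1) mod 3; (1|3)=+1, (1|3)=+1; (−1)^{-2·-2·1}·(+1)^-2·(+1)^-2 = +1.
v=41: a=41^1·(≡23), b=41^2·(≡40) mod 41; (23|41)=+1, (40|41)=+1; (−1)^{1·2·20}·(+1)^2·(+1)^1 = +1.
v=7: a=7^0·(≡1), b=7^3·(≡4) mod 7; (1|7)=+1, (4|7)=+1; (−1)^{0·3·3}·(+1)^3·(+1)^0 = +1.
|Ram(8569, -6734)| = 2, even; anisotropic at {13, 37}.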